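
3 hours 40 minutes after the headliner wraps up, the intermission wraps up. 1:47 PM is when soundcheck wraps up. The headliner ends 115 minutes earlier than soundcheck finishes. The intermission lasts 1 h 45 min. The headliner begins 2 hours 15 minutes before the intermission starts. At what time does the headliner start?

11:32 AM

The headliner ends at 1:47 PM − 115 min = 11:52 AM.
The intermission ends at 11:52 AM + 220 min = 3:32 PM.
The intermission starts at 3:32 PM − 105 min = 1:47 PM.
The headliner starts at 1:47 PM − 135 min = 11:32 AM.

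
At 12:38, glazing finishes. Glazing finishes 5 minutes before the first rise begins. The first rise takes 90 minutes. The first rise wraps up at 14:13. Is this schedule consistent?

The first rise starts at 14:13 − 90 min = 12:43.
Glazing ends at 12:43 − 5 min = 12:38.
That matches the stated 12:38, so the schedule is consistent.

Yes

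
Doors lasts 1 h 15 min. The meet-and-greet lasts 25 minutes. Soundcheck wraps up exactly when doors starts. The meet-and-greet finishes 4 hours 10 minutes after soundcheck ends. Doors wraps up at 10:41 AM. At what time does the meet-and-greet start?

Doors starts at 10:41 AM − 75 min = 9:26 AM.
So soundcheck ends at 9:26 AM.
The meet-and-greet ends at 9:26 AM + 250 min = 1:36 PM.
The meet-and-greet starts at 1:36 PM − 25 min = 1:11 PM.

1:11 PM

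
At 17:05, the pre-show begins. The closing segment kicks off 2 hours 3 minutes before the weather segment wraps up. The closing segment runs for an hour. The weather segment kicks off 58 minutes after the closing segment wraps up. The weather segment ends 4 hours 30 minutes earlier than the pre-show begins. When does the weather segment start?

The weather segment ends at 17:05 − 270 min = 12:35.
The closing segment starts at 12:35 − 123 min = 10:32.
The closing segment ends at 10:32 + 60 min = 11:32.
The weather segment starts at 11:32 + 58 min = 12:30.

12:30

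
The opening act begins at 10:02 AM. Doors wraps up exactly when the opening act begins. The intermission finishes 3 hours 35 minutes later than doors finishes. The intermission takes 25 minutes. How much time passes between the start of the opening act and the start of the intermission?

Doors ends at 10:02 AM.
The intermission ends at 10:02 AM + 215 min = 1:37 PM.
The intermission starts at 1:37 PM − 25 min = 1:12 PM.
From 10:02 AM to 1:12 PM is 3 hours 10 minutes.

3 hours 10 minutes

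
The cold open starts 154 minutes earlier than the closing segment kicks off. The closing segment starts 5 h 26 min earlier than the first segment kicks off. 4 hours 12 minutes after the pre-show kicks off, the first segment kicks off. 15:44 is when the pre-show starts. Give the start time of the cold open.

11:56

The first segment starts at 15:44 + 252 min = 19:56.
The closing segment starts at 19:56 − 326 min = 14:30.
The cold open starts at 14:30 − 154 min = 11:56.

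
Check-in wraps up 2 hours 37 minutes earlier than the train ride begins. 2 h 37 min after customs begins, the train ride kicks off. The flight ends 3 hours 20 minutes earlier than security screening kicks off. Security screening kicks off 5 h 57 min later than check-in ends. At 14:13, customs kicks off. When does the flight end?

16:50

The train ride starts at 14:13 + 157 min = 16:50.
Check-in ends at 16:50 − 157 min = 14:13.
Security screening starts at 14:13 + 357 min = 20:10.
The flight ends at 20:10 − 200 min = 16:50.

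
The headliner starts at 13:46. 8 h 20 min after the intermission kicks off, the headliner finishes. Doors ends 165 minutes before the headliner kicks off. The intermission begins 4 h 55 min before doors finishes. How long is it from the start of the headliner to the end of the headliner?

Doors ends at 13:46 − 165 min = 11:01.
The intermission starts at 11:01 − 295 min = 06:06.
The headliner ends at 06:06 + 500 min = 14:26.
From 13:46 to 14:26 is 40 minutes.

40 minutes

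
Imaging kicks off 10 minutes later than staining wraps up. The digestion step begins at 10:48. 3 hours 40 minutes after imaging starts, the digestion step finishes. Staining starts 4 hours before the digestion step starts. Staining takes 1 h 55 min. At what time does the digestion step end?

12:33

Staining starts at 10:48 − 240 min = 06:48.
Staining ends at 06:48 + 115 min = 08:43.
Imaging starts at 08:43 + 10 min = 08:53.
The digestion step ends at 08:53 + 220 min = 12:33.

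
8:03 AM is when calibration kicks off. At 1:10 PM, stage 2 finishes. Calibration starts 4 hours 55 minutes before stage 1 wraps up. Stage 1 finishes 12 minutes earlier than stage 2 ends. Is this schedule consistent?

Stage 1 ends at 1:10 PM − 12 min = 12:58 PM.
Calibration starts at 12:58 PM − 295 min = 8:03 AM.
That matches the stated 8:03 AM, so the schedule is consistent.

Yes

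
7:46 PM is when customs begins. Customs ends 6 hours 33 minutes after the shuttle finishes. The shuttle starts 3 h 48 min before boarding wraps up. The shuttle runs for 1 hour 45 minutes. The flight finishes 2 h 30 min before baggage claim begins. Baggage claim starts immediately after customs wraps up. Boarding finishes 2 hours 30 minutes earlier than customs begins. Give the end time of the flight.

Boarding ends at 7:46 PM − 150 min = 5:16 PM.
The shuttle starts at 5:16 PM − 228 min = 1:28 PM.
The shuttle ends at 1:28 PM + 105 min = 3:13 PM.
Customs ends at 3:13 PM + 393 min = 9:46 PM.
So baggage claim starts at 9:46 PM.
The flight ends at 9:46 PM − 150 min = 7:16 PM.

7:16 PM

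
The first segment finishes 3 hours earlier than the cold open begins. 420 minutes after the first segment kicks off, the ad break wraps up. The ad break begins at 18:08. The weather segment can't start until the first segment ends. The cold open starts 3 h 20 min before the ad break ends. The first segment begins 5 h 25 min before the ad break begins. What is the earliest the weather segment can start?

The first segment starts at 18:08 − 325 min = 12:43.
The ad break ends at 12:43 + 420 min = 19:43.
The cold open starts at 19:43 − 200 min = 16:23.
The first segment ends at 16:23 − 180 min = 13:23.
The weather segment is bounded by the first segment, so the earliest it can start is 13:23.

13:23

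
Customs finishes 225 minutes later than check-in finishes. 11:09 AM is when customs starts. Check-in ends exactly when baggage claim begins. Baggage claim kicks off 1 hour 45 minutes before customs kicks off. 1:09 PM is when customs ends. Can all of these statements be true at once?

Baggage claim starts at 11:09 AM − 105 min = 9:24 AM.
So check-in ends at 9:24 AM.
Customs ends at 9:24 AM + 225 min = 1:09 PM.
That matches the stated 1:09 PM, so the schedule is consistent.

Yes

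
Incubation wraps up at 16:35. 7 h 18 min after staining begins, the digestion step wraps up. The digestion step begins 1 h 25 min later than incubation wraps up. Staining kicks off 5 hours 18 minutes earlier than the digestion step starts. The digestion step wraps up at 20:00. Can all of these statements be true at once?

The digestion step starts at 16:35 + 85 min = 18:00.
Staining starts at 18:00 − 318 min = 12:42.
The digestion step ends at 12:42 + 438 min = 20:00.
That matches the stated 20:00, so the schedule is consistent.

Yes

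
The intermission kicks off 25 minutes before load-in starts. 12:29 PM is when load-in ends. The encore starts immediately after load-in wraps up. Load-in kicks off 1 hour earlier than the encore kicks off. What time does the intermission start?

The encore starts at 12:29 PM.
Load-in starts at 12:29 PM − 60 min = 11:29 AM.
The intermission starts at 11:29 AM − 25 min = 11:04 AM.

11:04 AM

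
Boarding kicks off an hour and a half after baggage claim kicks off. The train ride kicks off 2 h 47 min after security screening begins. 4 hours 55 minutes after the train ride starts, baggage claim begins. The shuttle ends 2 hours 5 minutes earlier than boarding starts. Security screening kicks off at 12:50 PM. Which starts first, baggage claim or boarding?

The train ride starts at 12:50 PM + 167 min = 3:37 PM.
Baggage claim starts at 3:37 PM + 295 min = 8:32 PM.
Boarding starts at 8:32 PM + 90 min = 10:02 PM.
Baggage claim starts at 8:32 PM and boarding starts at 10:02 PM, so baggage claim is first.

baggage claim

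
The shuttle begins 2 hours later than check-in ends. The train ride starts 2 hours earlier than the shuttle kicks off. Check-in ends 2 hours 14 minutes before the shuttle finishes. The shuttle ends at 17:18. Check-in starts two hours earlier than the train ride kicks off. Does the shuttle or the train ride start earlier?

the train ride

Check-in ends at 17:18 − 134 min = 15:04.
The shuttle starts at 15:04 + 120 min = 17:04.
The train ride starts at 17:04 − 120 min = 15:04.
The shuttle starts at 17:04 and the train ride starts at 15:04, so the train ride is first.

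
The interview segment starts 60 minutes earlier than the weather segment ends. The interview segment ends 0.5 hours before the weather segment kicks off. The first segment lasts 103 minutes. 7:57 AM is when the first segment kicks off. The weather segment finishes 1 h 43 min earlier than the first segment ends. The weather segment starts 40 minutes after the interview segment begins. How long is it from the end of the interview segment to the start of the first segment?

The first segment ends at 7:57 AM + 103 min = 9:40 AM.
The weather segment ends at 9:40 AM − 103 min = 7:57 AM.
The interview segment starts at 7:57 AM − 60 min = 6:57 AM.
The weather segment starts at 6:57 AM + 40 min = 7:37 AM.
The interview segment ends at 7:37 AM − 30 min = 7:07 AM.
From 7:07 AM to 7:57 AM is 50 minutes.

50 minutes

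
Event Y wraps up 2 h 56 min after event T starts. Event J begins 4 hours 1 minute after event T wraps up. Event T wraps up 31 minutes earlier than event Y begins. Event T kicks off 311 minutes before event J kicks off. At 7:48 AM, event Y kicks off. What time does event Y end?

Event T ends at 7:48 AM − 31 min = 7:17 AM.
Event J starts at 7:17 AM + 241 min = 11:18 AM.
Event T starts at 11:18 AM − 311 min = 6:07 AM.
Event Y ends at 6:07 AM + 176 min = 9:03 AM.

9:03 AM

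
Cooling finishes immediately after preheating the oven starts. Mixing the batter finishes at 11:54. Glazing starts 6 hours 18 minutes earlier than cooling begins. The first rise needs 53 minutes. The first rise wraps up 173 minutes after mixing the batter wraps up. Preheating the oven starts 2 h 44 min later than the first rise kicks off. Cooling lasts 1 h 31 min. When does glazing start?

08:49

The first rise ends at 11:54 + 173 min = 14:47.
The first rise starts at 14:47 − 53 min = 13:54.
Preheating the oven starts at 13:54 + 164 min = 16:38.
So cooling ends at 16:38.
Cooling starts at 16:38 − 91 min = 15:07.
Glazing starts at 15:07 − 378 min = 08:49.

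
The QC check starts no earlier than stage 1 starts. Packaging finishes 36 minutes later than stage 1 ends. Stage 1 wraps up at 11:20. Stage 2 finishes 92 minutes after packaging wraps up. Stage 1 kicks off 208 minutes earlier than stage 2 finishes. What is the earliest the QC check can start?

Packaging ends at 11:20 + 36 min = 11:56.
Stage 2 ends at 11:56 + 92 min = 13:28.
Stage 1 starts at 13:28 − 208 min = 10:00.
The QC check is bounded by stage 1, so the earliest it can start is 10:00.

10:00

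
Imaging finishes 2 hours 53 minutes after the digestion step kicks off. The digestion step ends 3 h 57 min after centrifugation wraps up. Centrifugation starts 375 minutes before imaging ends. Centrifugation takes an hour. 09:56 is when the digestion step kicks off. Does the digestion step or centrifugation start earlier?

centrifugation

Imaging ends at 09:56 + 173 min = 12:49.
Centrifugation starts at 12:49 − 375 min = 06:34.
The digestion step starts at 09:56 and centrifugation starts at 06:34, so centrifugation is first.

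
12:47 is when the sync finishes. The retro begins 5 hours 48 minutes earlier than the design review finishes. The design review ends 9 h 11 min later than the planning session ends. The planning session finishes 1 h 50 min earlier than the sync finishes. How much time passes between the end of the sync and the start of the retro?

The planning session ends at 12:47 − 110 min = 10:57.
The design review ends at 10:57 + 551 min = 20:08.
The retro starts at 20:08 − 348 min = 14:20.
From 12:47 to 14:20 is 1 h 33 min.

1 h 33 min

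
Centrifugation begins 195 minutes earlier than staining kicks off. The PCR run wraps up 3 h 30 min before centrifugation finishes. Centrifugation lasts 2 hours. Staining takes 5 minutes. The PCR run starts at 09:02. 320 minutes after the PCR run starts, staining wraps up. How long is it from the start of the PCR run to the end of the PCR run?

half an hour

Staining ends at 09:02 + 320 min = 14:22.
Staining starts at 14:22 − 5 min = 14:17.
Centrifugation starts at 14:17 − 195 min = 11:02.
Centrifugation ends at 11:02 + 120 min = 13:02.
The PCR run ends at 13:02 − 210 min = 09:32.
From 09:02 to 09:32 is half an hour.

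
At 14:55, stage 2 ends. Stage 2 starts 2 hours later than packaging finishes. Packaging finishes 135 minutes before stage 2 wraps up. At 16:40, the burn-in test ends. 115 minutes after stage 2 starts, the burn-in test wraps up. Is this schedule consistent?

No

Packaging ends at 14:55 − 135 min = 12:40.
Stage 2 starts at 12:40 + 120 min = 14:40.
The burn-in test ends at 14:40 + 115 min = 16:35.
But the burn-in test is also said to end at 16:40 — a 5-minute conflict.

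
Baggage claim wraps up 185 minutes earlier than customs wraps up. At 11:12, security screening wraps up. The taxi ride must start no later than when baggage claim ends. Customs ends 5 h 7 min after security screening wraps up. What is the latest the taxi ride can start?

Customs ends at 11:12 + 307 min = 16:19.
Baggage claim ends at 16:19 − 185 min = 13:14.
The taxi ride is bounded by baggage claim, so the latest it can start is 13:14.

13:14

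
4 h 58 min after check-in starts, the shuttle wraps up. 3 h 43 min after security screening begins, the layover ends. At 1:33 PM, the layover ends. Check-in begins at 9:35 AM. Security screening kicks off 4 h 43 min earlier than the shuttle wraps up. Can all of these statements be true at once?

The shuttle ends at 9:35 AM + 298 min = 2:33 PM.
Security screening starts at 2:33 PM − 283 min = 9:50 AM.
The layover ends at 9:50 AM + 223 min = 1:33 PM.
That matches the stated 1:33 PM, so the schedule is consistent.

Yes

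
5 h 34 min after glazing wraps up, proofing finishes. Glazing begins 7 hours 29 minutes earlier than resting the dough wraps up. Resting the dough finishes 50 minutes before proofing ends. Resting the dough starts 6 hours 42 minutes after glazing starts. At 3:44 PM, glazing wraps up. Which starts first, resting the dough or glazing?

glazing

Proofing ends at 3:44 PM + 334 min = 9:18 PM.
Resting the dough ends at 9:18 PM − 50 min = 8:28 PM.
Glazing starts at 8:28 PM − 449 min = 12:59 PM.
Resting the dough starts at 12:59 PM + 402 min = 7:41 PM.
Resting the dough starts at 7:41 PM and glazing starts at 12:59 PM, so glazing is first.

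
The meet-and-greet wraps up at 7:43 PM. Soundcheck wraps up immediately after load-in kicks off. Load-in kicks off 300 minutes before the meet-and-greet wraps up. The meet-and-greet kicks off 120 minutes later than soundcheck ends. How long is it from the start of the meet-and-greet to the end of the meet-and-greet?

3 hours

Load-in starts at 7:43 PM − 300 min = 2:43 PM.
So soundcheck ends at 2:43 PM.
The meet-and-greet starts at 2:43 PM + 120 min = 4:43 PM.
From 4:43 PM to 7:43 PM is 3 hours.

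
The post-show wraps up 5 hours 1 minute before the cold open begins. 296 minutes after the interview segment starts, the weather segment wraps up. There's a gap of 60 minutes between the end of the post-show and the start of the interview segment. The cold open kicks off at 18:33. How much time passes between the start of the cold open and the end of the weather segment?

The post-show ends at 18:33 − 301 min = 13:32.
The interview segment starts at 13:32 + 60 min = 14:32.
The weather segment ends at 14:32 + 296 min = 19:28.
From 18:33 to 19:28 is 55 minutes.

55 minutes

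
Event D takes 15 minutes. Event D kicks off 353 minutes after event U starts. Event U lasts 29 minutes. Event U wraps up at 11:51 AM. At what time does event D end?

5:30 PM

Event U starts at 11:51 AM − 29 min = 11:22 AM.
Event D starts at 11:22 AM + 353 min = 5:15 PM.
Event D ends at 5:15 PM + 15 min = 5:30 PM.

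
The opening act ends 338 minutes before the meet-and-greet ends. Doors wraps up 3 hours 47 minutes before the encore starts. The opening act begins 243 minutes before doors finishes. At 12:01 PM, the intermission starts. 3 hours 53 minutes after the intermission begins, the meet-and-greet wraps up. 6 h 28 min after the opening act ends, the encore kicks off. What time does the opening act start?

The meet-and-greet ends at 12:01 PM + 233 min = 3:54 PM.
The opening act ends at 3:54 PM − 338 min = 10:16 AM.
The encore starts at 10:16 AM + 388 min = 4:44 PM.
Doors ends at 4:44 PM − 227 min = 12:57 PM.
The opening act starts at 12:57 PM − 243 min = 8:54 AM.

8:54 AM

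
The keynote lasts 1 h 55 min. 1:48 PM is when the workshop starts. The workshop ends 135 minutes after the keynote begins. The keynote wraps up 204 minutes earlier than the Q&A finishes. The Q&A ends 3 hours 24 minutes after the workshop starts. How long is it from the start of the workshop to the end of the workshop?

The Q&A ends at 1:48 PM + 204 min = 5:12 PM.
The keynote ends at 5:12 PM − 204 min = 1:48 PM.
The keynote starts at 1:48 PM − 115 min = 11:53 AM.
The workshop ends at 11:53 AM + 135 min = 2:08 PM.
From 1:48 PM to 2:08 PM is 20 minutes.

20 minutes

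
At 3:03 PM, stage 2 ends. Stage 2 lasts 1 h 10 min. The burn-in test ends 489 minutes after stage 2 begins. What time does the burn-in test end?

10:02 PM

Stage 2 starts at 3:03 PM − 70 min = 1:53 PM.
The burn-in test ends at 1:53 PM + 489 min = 10:02 PM.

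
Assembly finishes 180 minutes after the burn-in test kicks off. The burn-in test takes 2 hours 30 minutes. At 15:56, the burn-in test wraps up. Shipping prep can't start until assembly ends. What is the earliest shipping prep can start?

16:26

The burn-in test starts at 15:56 − 150 min = 13:26.
Assembly ends at 13:26 + 180 min = 16:26.
Shipping prep is bounded by assembly, so the earliest it can start is 16:26.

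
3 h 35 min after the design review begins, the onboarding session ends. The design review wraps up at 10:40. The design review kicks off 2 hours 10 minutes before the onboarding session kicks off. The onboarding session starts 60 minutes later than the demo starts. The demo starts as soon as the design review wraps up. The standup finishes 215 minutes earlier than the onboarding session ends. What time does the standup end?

The demo starts at 10:40.
The onboarding session starts at 10:40 + 60 min = 11:40.
The design review starts at 11:40 − 130 min = 09:30.
The onboarding session ends at 09:30 + 215 min = 13:05.
The standup ends at 13:05 − 215 min = 09:30.

09:30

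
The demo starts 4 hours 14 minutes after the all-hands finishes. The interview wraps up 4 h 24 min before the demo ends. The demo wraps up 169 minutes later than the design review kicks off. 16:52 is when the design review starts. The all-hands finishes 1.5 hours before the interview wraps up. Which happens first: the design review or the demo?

The demo ends at 16:52 + 169 min = 19:41.
The interview ends at 19:41 − 264 min = 15:17.
The all-hands ends at 15:17 − 90 min = 13:47.
The demo starts at 13:47 + 254 min = 18:01.
The design review starts at 16:52 and the demo starts at 18:01, so the design review is first.

the design review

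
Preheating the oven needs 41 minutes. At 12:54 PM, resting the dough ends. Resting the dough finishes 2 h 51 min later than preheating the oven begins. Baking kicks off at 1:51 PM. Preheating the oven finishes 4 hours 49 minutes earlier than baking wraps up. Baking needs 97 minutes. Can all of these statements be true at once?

No

Baking ends at 1:51 PM + 97 min = 3:28 PM.
Preheating the oven ends at 3:28 PM − 289 min = 10:39 AM.
Preheating the oven starts at 10:39 AM − 41 min = 9:58 AM.
Resting the dough ends at 9:58 AM + 171 min = 12:49 PM.
But resting the dough is also said to end at 12:54 PM — a 5-minute conflict.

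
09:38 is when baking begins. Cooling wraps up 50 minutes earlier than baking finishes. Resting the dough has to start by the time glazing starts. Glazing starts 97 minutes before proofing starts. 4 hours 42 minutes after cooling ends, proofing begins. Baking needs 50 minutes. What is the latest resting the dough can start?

Baking ends at 09:38 + 50 min = 10:28.
Cooling ends at 10:28 − 50 min = 09:38.
Proofing starts at 09:38 + 282 min = 14:20.
Glazing starts at 14:20 − 97 min = 12:43.
Resting the dough is bounded by glazing, so the latest it can start is 12:43.

12:43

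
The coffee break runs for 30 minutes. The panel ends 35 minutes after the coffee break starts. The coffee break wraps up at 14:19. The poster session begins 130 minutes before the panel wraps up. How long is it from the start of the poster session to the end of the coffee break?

125 minutes

The coffee break starts at 14:19 − 30 min = 13:49.
The panel ends at 13:49 + 35 min = 14:24.
The poster session starts at 14:24 − 130 min = 12:14.
From 12:14 to 14:19 is 125 minutes.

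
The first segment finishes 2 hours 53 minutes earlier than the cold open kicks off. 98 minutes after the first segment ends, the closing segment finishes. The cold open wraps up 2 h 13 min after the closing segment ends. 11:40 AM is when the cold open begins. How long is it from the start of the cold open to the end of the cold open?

The first segment ends at 11:40 AM − 173 min = 8:47 AM.
The closing segment ends at 8:47 AM + 98 min = 10:25 AM.
The cold open ends at 10:25 AM + 133 min = 12:38 PM.
From 11:40 AM to 12:38 PM is 58 minutes.

58 minutes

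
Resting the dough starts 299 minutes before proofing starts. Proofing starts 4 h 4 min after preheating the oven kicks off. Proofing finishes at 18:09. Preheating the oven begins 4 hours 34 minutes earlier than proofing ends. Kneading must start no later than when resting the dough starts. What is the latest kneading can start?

Preheating the oven starts at 18:09 − 274 min = 13:35.
Proofing starts at 13:35 + 244 min = 17:39.
Resting the dough starts at 17:39 − 299 min = 12:40.
Kneading is bounded by resting the dough, so the latest it can start is 12:40.

12:40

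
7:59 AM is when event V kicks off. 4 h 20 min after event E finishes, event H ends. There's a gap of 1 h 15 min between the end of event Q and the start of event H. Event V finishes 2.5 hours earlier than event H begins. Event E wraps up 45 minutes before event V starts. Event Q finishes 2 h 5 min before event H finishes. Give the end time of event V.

Event E ends at 7:59 AM − 45 min = 7:14 AM.
Event H ends at 7:14 AM + 260 min = 11:34 AM.
Event Q ends at 11:34 AM − 125 min = 9:29 AM.
Event H starts at 9:29 AM + 75 min = 10:44 AM.
Event V ends at 10:44 AM − 150 min = 8:14 AM.

8:14 AM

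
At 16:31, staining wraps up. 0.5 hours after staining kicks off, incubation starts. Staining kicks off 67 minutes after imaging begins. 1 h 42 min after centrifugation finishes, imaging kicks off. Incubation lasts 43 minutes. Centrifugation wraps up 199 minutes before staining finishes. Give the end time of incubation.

17:14

Centrifugation ends at 16:31 − 199 min = 13:12.
Imaging starts at 13:12 + 102 min = 14:54.
Staining starts at 14:54 + 67 min = 16:01.
Incubation starts at 16:01 + 30 min = 16:31.
Incubation ends at 16:31 + 43 min = 17:14.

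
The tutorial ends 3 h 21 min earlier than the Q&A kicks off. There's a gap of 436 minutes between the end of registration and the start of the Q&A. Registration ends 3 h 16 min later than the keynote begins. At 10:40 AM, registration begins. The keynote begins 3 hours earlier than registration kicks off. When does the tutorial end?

2:51 PM

The keynote starts at 10:40 AM − 180 min = 7:40 AM.
Registration ends at 7:40 AM + 196 min = 10:56 AM.
The Q&A starts at 10:56 AM + 436 min = 6:12 PM.
The tutorial ends at 6:12 PM − 201 min = 2:51 PM.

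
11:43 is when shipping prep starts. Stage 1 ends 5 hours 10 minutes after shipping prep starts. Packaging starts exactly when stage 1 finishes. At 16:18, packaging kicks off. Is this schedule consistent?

No

Stage 1 ends at 11:43 + 310 min = 16:53.
So packaging starts at 16:53.
But packaging is also said to start at 16:18 — a 35-minute conflict.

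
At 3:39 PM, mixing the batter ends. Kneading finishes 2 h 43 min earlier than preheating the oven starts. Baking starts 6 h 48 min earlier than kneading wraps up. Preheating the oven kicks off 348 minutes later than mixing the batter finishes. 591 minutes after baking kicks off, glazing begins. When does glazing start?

Preheating the oven starts at 3:39 PM + 348 min = 9:27 PM.
Kneading ends at 9:27 PM − 163 min = 6:44 PM.
Baking starts at 6:44 PM − 408 min = 11:56 AM.
Glazing starts at 11:56 AM + 591 min = 9:47 PM.

9:47 PM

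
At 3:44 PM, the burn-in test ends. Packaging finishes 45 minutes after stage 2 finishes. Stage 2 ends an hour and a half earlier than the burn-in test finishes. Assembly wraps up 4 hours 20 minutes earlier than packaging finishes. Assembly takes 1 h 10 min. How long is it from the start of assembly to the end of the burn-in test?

375 minutes

Stage 2 ends at 3:44 PM − 90 min = 2:14 PM.
Packaging ends at 2:14 PM + 45 min = 2:59 PM.
Assembly ends at 2:59 PM − 260 min = 10:39 AM.
Assembly starts at 10:39 AM − 70 min = 9:29 AM.
From 9:29 AM to 3:44 PM is 375 minutes.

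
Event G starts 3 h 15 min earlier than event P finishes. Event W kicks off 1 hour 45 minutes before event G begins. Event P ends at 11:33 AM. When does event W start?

Event G starts at 11:33 AM − 195 min = 8:18 AM.
Event W starts at 8:18 AM − 105 min = 6:33 AM.

6:33 AM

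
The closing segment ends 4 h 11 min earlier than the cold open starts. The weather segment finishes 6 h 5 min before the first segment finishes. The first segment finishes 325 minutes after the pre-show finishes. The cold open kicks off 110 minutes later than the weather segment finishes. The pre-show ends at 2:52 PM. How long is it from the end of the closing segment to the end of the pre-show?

181 minutes

The first segment ends at 2:52 PM + 325 min = 8:17 PM.
The weather segment ends at 8:17 PM − 365 min = 2:12 PM.
The cold open starts at 2:12 PM + 110 min = 4:02 PM.
The closing segment ends at 4:02 PM − 251 min = 11:51 AM.
From 11:51 AM to 2:52 PM is 181 minutes.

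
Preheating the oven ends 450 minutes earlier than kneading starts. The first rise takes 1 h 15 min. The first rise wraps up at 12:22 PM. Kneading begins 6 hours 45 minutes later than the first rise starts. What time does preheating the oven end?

The first rise starts at 12:22 PM − 75 min = 11:07 AM.
Kneading starts at 11:07 AM + 405 min = 5:52 PM.
Preheating the oven ends at 5:52 PM − 450 min = 10:22 AM.

10:22 AM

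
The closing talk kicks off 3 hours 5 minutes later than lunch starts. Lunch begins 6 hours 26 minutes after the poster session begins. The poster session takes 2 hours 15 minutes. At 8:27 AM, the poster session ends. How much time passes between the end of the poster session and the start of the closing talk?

The poster session starts at 8:27 AM − 135 min = 6:12 AM.
Lunch starts at 6:12 AM + 386 min = 12:38 PM.
The closing talk starts at 12:38 PM + 185 min = 3:43 PM.
From 8:27 AM to 3:43 PM is 436 minutes.

436 minutes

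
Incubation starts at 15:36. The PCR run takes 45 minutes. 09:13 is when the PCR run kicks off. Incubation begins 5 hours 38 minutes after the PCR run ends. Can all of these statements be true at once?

The PCR run ends at 09:13 + 45 min = 09:58.
Incubation starts at 09:58 + 338 min = 15:36.
That matches the stated 15:36, so the schedule is consistent.

Yes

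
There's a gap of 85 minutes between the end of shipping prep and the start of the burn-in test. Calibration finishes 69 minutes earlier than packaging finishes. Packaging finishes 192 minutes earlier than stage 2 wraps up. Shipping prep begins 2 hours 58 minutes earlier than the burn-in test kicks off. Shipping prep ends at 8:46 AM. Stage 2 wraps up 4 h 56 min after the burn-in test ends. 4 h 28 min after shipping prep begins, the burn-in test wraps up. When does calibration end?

The burn-in test starts at 8:46 AM + 85 min = 10:11 AM.
Shipping prep starts at 10:11 AM − 178 min = 7:13 AM.
The burn-in test ends at 7:13 AM + 268 min = 11:41 AM.
Stage 2 ends at 11:41 AM + 296 min = 4:37 PM.
Packaging ends at 4:37 PM − 192 min = 1:25 PM.
Calibration ends at 1:25 PM − 69 min = 12:16 PM.

12:16 PM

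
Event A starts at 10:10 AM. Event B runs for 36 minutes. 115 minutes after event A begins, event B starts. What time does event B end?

Event B starts at 10:10 AM + 115 min = 12:05 PM.
Event B ends at 12:05 PM + 36 min = 12:41 PM.

12:41 PM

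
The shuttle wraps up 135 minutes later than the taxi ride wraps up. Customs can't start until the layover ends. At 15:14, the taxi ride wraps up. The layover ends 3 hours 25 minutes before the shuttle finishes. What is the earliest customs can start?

The shuttle ends at 15:14 + 135 min = 17:29.
The layover ends at 17:29 − 205 min = 14:04.
Customs is bounded by the layover, so the earliest it can start is 14:04.

14:04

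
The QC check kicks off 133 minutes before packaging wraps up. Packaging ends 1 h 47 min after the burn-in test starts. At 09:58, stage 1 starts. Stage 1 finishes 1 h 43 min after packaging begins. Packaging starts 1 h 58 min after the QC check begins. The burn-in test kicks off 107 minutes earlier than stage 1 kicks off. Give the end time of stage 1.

The burn-in test starts at 09:58 − 107 min = 08:11.
Packaging ends at 08:11 + 107 min = 09:58.
The QC check starts at 09:58 − 133 min = 07:45.
Packaging starts at 07:45 + 118 min = 09:43.
Stage 1 ends at 09:43 + 103 min = 11:26.

11:26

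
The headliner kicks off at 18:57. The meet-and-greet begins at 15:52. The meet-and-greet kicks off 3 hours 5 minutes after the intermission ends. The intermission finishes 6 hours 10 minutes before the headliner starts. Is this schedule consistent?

Yes

The intermission ends at 18:57 − 370 min = 12:47.
The meet-and-greet starts at 12:47 + 185 min = 15:52.
That matches the stated 15:52, so the schedule is consistent.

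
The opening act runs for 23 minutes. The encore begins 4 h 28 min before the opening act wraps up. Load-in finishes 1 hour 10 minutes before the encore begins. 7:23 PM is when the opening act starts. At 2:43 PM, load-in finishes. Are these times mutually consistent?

No

The opening act ends at 7:23 PM + 23 min = 7:46 PM.
The encore starts at 7:46 PM − 268 min = 3:18 PM.
Load-in ends at 3:18 PM − 70 min = 2:08 PM.
But load-in is also said to end at 2:43 PM — a 35-minute conflict.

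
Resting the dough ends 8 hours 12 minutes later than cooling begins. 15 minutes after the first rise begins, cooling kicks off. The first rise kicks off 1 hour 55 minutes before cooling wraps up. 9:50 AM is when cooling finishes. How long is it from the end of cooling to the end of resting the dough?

The first rise starts at 9:50 AM − 115 min = 7:55 AM.
Cooling starts at 7:55 AM + 15 min = 8:10 AM.
Resting the dough ends at 8:10 AM + 492 min = 4:22 PM.
From 9:50 AM to 4:22 PM is 392 minutes.

392 minutes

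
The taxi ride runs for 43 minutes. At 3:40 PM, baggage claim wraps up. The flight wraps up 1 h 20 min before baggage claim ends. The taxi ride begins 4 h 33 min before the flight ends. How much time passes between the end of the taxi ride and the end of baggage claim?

310 minutes

The flight ends at 3:40 PM − 80 min = 2:20 PM.
The taxi ride starts at 2:20 PM − 273 min = 9:47 AM.
The taxi ride ends at 9:47 AM + 43 min = 10:30 AM.
From 10:30 AM to 3:40 PM is 310 minutes.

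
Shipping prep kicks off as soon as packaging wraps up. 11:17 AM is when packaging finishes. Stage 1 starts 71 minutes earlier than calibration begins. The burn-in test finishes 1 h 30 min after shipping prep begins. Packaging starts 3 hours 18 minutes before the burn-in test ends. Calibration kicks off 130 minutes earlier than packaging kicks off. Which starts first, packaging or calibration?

Shipping prep starts at 11:17 AM.
The burn-in test ends at 11:17 AM + 90 min = 12:47 PM.
Packaging starts at 12:47 PM − 198 min = 9:29 AM.
Calibration starts at 9:29 AM − 130 min = 7:19 AM.
Packaging starts at 9:29 AM and calibration starts at 7:19 AM, so calibration is first.

calibration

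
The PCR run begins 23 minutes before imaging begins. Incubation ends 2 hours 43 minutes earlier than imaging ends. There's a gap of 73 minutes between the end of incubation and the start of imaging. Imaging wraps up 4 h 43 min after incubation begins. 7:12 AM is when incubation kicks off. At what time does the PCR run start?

10:02 AM

Imaging ends at 7:12 AM + 283 min = 11:55 AM.
Incubation ends at 11:55 AM − 163 min = 9:12 AM.
Imaging starts at 9:12 AM + 73 min = 10:25 AM.
The PCR run starts at 10:25 AM − 23 min = 10:02 AM.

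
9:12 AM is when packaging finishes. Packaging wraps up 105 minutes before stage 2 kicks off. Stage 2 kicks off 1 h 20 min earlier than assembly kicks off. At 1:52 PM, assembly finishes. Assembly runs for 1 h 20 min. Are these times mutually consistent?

No

Assembly starts at 1:52 PM − 80 min = 12:32 PM.
Stage 2 starts at 12:32 PM − 80 min = 11:12 AM.
Packaging ends at 11:12 AM − 105 min = 9:27 AM.
But packaging is also said to end at 9:12 AM — a 15-minute conflict.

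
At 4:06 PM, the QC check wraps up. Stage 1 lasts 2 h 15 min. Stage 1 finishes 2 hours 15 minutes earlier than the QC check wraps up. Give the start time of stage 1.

Stage 1 ends at 4:06 PM − 135 min = 1:51 PM.
Stage 1 starts at 1:51 PM − 135 min = 11:36 AM.

11:36 AM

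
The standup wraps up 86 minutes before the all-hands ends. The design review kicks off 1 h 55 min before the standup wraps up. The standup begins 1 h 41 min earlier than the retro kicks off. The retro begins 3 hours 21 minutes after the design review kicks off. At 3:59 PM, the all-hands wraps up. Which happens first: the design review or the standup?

The standup ends at 3:59 PM − 86 min = 2:33 PM.
The design review starts at 2:33 PM − 115 min = 12:38 PM.
The retro starts at 12:38 PM + 201 min = 3:59 PM.
The standup starts at 3:59 PM − 101 min = 2:18 PM.
The design review starts at 12:38 PM and the standup starts at 2:18 PM, so the design review is first.

the design review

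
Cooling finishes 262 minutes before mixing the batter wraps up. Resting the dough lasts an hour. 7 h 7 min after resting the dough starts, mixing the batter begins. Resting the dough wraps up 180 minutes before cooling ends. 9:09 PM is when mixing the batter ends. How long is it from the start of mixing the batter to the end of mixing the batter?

1 h 15 min

Cooling ends at 9:09 PM − 262 min = 4:47 PM.
Resting the dough ends at 4:47 PM − 180 min = 1:47 PM.
Resting the dough starts at 1:47 PM − 60 min = 12:47 PM.
Mixing the batter starts at 12:47 PM + 427 min = 7:54 PM.
From 7:54 PM to 9:09 PM is 1 h 15 min.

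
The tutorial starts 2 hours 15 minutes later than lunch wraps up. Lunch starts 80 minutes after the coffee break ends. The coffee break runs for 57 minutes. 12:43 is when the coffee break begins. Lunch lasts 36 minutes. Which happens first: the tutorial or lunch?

The coffee break ends at 12:43 + 57 min = 13:40.
Lunch starts at 13:40 + 80 min = 15:00.
Lunch ends at 15:00 + 36 min = 15:36.
The tutorial starts at 15:36 + 135 min = 17:51.
The tutorial starts at 17:51 and lunch starts at 15:00, so lunch is first.

lunch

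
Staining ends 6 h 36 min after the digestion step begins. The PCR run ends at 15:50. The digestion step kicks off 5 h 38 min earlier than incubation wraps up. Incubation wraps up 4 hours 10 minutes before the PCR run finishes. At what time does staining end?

Incubation ends at 15:50 − 250 min = 11:40.
The digestion step starts at 11:40 − 338 min = 06:02.
Staining ends at 06:02 + 396 min = 12:38.

12:38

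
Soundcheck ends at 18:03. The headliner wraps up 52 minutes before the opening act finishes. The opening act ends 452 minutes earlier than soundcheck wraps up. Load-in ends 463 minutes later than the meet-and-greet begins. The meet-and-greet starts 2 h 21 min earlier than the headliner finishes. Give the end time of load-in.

The opening act ends at 18:03 − 452 min = 10:31.
The headliner ends at 10:31 − 52 min = 09:39.
The meet-and-greet starts at 09:39 − 141 min = 07:18.
Load-in ends at 07:18 + 463 min = 15:01.

15:01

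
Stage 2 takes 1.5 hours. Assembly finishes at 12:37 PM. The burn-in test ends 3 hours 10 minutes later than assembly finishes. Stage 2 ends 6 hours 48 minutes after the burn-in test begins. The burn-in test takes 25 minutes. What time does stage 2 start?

8:40 PM

The burn-in test ends at 12:37 PM + 190 min = 3:47 PM.
The burn-in test starts at 3:47 PM − 25 min = 3:22 PM.
Stage 2 ends at 3:22 PM + 408 min = 10:10 PM.
Stage 2 starts at 10:10 PM − 90 min = 8:40 PM.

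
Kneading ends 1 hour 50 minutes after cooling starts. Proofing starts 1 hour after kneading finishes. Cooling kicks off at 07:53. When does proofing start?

10:43

Kneading ends at 07:53 + 110 min = 09:43.
Proofing starts at 09:43 + 60 min = 10:43.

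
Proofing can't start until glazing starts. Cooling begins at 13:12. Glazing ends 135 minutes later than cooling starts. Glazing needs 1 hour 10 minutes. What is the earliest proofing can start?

14:17

Glazing ends at 13:12 + 135 min = 15:27.
Glazing starts at 15:27 − 70 min = 14:17.
Proofing is bounded by glazing, so the earliest it can start is 14:17.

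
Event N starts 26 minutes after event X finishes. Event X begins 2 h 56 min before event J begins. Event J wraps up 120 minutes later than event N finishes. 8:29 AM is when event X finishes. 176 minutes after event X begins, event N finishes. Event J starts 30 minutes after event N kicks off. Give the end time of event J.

11:25 AM

Event N starts at 8:29 AM + 26 min = 8:55 AM.
Event J starts at 8:55 AM + 30 min = 9:25 AM.
Event X starts at 9:25 AM − 176 min = 6:29 AM.
Event N ends at 6:29 AM + 176 min = 9:25 AM.
Event J ends at 9:25 AM + 120 min = 11:25 AM.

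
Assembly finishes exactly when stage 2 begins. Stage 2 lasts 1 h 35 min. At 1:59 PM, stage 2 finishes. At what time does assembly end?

Stage 2 starts at 1:59 PM − 95 min = 12:24 PM.
So assembly ends at 12:24 PM.

12:24 PM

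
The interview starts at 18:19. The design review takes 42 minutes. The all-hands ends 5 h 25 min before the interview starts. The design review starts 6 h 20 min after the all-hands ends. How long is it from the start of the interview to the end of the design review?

The all-hands ends at 18:19 − 325 min = 12:54.
The design review starts at 12:54 + 380 min = 19:14.
The design review ends at 19:14 + 42 min = 19:56.
From 18:19 to 19:56 is 97 minutes.

97 minutes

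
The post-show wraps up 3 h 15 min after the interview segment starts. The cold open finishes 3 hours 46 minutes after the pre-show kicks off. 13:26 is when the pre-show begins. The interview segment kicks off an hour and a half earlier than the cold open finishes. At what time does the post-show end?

18:57

The cold open ends at 13:26 + 226 min = 17:12.
The interview segment starts at 17:12 − 90 min = 15:42.
The post-show ends at 15:42 + 195 min = 18:57.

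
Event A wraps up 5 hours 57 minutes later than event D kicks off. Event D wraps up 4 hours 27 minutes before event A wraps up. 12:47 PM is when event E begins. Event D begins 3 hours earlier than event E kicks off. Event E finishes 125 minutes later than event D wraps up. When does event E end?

Event D starts at 12:47 PM − 180 min = 9:47 AM.
Event A ends at 9:47 AM + 357 min = 3:44 PM.
Event D ends at 3:44 PM − 267 min = 11:17 AM.
Event E ends at 11:17 AM + 125 min = 1:22 PM.

1:22 PM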